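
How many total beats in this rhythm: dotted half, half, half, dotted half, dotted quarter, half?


Solution.
Beat values:
  dotted half = 3 beats
  half = 2 beats
  half = 2 beats
  dotted half = 3 beats
  dotted quarter = 1.5 beats
  half = 2 beats
Sum = 3 + 2 + 2 + 3 + 1.5 + 2
= 13.5 beats


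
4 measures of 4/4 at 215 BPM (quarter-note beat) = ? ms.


Working:
Quarter-note beat duration = 60000 / 215 ms
Beats per measure (4/4) = 4
One measure = 4 × 60000 / 215 = 240000 / 215 ms
4 measures = 4 × 240000 / 215 = 960000 / 215
= 4465.1 ms


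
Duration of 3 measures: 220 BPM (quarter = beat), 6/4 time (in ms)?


Quarter-note beat duration = 60000 / 220 ms
Beats per measure (6/4) = 6
One measure = 6 × 60000 / 220 = 360000 / 220 ms
3 measures = 3 × 360000 / 220 = 1080000 / 220
= 4909.1 ms


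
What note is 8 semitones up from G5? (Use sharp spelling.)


Let's work it out.
G5: chromatic position 7 in octave 5 → absolute = 5×12 + 7 = 67
Transpose up 8: 67 + 8 = 75
75 = 6×12 + 3 → D# in octave 6
Result = D#6


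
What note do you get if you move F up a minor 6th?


Let's work it out.
minor 6th: 6 letter names, 8 semitones
Letter: F + 5 → D
Pitch: F + 8 semitones, spelled as a D → Db
= Db


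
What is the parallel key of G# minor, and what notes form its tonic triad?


Let's work it out.
Parallel keys share the same tonic but differ in mode
G# minor → parallel is G# major
Tonic triad of G# major = G# B# D#
= G# major; triad = G# B# D#


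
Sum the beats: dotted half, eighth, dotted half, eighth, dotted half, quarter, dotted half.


Beat values:
  dotted half = 3 beats
  eighth = 0.5 beats
  dotted half = 3 beats
  eighth = 0.5 beats
  dotted half = 3 beats
  quarter = 1 beat
  dotted half = 3 beats
Sum = 3 + 0.5 + 3 + 0.5 + 3 + 1 + 3
= 14 beats


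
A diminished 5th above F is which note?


Working:
A 5th spans 5 letter names, so from F we land on C
A diminished 5th = 6 semitones above F
Spell C at that pitch: Cb
= Cb


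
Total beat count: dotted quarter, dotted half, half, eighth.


Beat values:
  dotted quarter = 1.5 beats
  dotted half = 3 beats
  half = 2 beats
  eighth = 0.5 beats
Sum = 1.5 + 3 + 2 + 0.5
= 7 beats


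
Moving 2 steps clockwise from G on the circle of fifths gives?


Each clockwise step on the circle of fifths moves up a perfect 5th
From G: G → D → A
= A


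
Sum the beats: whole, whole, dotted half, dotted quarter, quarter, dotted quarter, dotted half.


Solution.
Beat values:
  whole = 4 beats
  whole = 4 beats
  dotted half = 3 beats
  dotted quarter = 1.5 beats
  quarter = 1 beat
  dotted quarter = 1.5 beats
  dotted half = 3 beats
Sum = 4 + 4 + 3 + 1.5 + 1 + 1.5 + 3
= 18 beats


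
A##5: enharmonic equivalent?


Enharmonic notes sound the same pitch but are spelled with different letter names
A## and B name the same pitch class
= B5


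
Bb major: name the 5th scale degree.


Working:
Major scale pattern: W-W-H-W-W-W-H (2-2-1-2-2-2-1 semitones)
Starting from Bb:
  Bb + 2 semitones → C
  C + 2 semitones → D
  D + 1 semitone → Eb
  Eb + 2 semitones → F
  F + 2 semitones → G
  G + 2 semitones → A
  A + 1 semitone → Bb
Scale: Bb C D Eb F G A
Degree 5 = F


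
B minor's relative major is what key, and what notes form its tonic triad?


Let's work it out.
The relative major shares the key signature and is a minor 3rd above the minor tonic
A minor 3rd above B is D
→ relative major of B minor is D major
Tonic triad of D major = root + major 3rd + perfect 5th = D F# A
= D major; triad = D F# A


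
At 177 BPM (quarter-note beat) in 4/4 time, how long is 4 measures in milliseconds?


Quarter-note beat duration = 60000 / 177 ms
Beats per measure (4/4) = 4
One measure = 4 × 60000 / 177 = 240000 / 177 ms
4 measures = 4 × 240000 / 177 = 960000 / 177
= 5423.7 ms


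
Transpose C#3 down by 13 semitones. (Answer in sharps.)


Step by step:
C#3: chromatic position 1 in octave 3 → absolute = 3×12 + 1 = 37
Transpose down 13: 37 - 13 = 24
24 = 2×12 + 0 → C in octave 2
Result = C2


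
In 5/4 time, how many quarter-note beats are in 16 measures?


Working:
Time signature 5/4: the bottom number 4 means the quarter note gets one count
The top number 5 means 5 quarter-note beats per measure
Total = 5 × 16 measures
= 80 quarter-note beats


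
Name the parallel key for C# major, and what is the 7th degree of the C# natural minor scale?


Step by step:
Parallel keys share the same tonic but differ in mode
C# major → parallel is C# minor
C# natural minor scale: C# D# E F# G# A B
= C# minor; 7th degree = B


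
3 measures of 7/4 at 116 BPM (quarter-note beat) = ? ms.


Quarter-note beat duration = 60000 / 116 ms
Beats per measure (7/4) = 7
One measure = 7 × 60000 / 116 = 420000 / 116 ms
3 measures = 3 × 420000 / 116 = 1260000 / 116
= 10862.1 ms


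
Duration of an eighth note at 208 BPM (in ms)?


Working:
One quarter-note beat = 60000 / BPM = 60000 / 208 ms
Eighth note = 1/2 × quarter note
Duration = 1/2 × 60000 / 208 = 30000 / 208
= 144.2 ms


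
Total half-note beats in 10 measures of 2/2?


Time signature 2/2: the bottom number 2 means the half note gets one count
The top number 2 means 2 half-note beats per measure
Total = 2 × 10 measures
= 20 half-note beats


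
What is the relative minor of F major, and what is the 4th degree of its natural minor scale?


The relative minor shares the major's key signature and starts on its 6th degree
6th degree = a major 6th above the tonic; a major 6th above F is D
→ relative minor of F major is D minor
D natural minor scale: D E F G A Bb C
= D minor; 4th degree = G


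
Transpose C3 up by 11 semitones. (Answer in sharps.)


Step by step:
C3: chromatic position 0 in octave 3 → absolute = 3×12 + 0 = 36
Transpose up 11: 36 + 11 = 47
47 = 3×12 + 11 → B in octave 3
Result = B3


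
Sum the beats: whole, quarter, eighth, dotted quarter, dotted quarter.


Step by step:
Beat values:
  whole = 4 beats
  quarter = 1 beat
  eighth = 0.5 beats
  dotted quarter = 1.5 beats
  dotted quarter = 1.5 beats
Sum = 4 + 1 + 0.5 + 1.5 + 1.5
= 8.5 beats


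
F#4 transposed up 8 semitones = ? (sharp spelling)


Step by step:
F#4: chromatic position 6 in octave 4 → absolute = 4×12 + 6 = 54
Transpose up 8: 54 + 8 = 62
62 = 5×12 + 2 → D in octave 5
Result = D5


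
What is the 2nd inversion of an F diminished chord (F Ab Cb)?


Reasoning:
Root position: F Ab Cb
2nd inversion: move root and 3rd up an octave
Bass note: Cb
Notes (bottom to top) = Cb F Ab


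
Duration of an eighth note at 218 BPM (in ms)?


Let's work it out.
One quarter-note beat = 60000 / BPM = 60000 / 218 ms
Eighth note = 1/2 × quarter note
Duration = 1/2 × 60000 / 218 = 30000 / 218
= 137.6 ms


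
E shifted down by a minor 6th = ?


minor 6th: 6 letter names, 8 semitones
Letter: E - 5 → G
Pitch: E - 8 semitones, spelled as a G → G#
= G#


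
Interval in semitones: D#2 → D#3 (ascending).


Working:
Absolute semitone position = octave×12 + chromatic position
D#2: 2×12 + 3 = 27
D#3: 3×12 + 3 = 39
Difference = 39 - 27 = 12
= 12 semitones


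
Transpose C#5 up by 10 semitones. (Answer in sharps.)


C#5: chromatic position 1 in octave 5 → absolute = 5×12 + 1 = 61
Transpose up 10: 61 + 10 = 71
71 = 5×12 + 11 → B in octave 5
Result = B5


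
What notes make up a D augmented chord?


Reasoning:
Augmented triad = root + major 3rd (4 semitones) + augmented 5th (8 semitones)
A triad on D stacks thirds, so the chord tones use letter names D-F-A
Root: D
Major 3rd above D: F#
Augmented 5th above D: A#
Chord = D F# A#


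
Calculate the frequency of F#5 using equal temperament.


Working:
f = 440 × 2^(n/12) where n = semitones from A4
F#5: 9 semitones from A4
f = 440 × 2^(9/12)
f = 739.99 Hz


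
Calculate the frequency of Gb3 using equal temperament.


Solution.
f = 440 × 2^(n/12) where n = semitones from A4
Gb3: -15 semitones from A4
f = 440 × 2^(-15/12)
f = 185.00 Hz


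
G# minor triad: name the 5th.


Working:
Minor triad = root + minor 3rd (3 semitones) + perfect 5th (7 semitones)
A triad on G# stacks thirds, so the chord tones use letter names G-B-D
Root: G#
Minor 3rd above G#: B
Perfect 5th above G#: D#
The 5th = D#


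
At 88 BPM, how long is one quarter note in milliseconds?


Working:
One quarter-note beat = 60000 / BPM = 60000 / 88 ms
Duration = 60000 / 88
= 681.8 ms


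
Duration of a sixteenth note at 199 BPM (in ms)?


Working:
One quarter-note beat = 60000 / BPM = 60000 / 199 ms
Sixteenth note = 1/4 × quarter note
Duration = 1/4 × 60000 / 199 = 15000 / 199
= 75.4 ms


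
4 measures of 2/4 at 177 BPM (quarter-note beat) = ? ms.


Reasoning:
Quarter-note beat duration = 60000 / 177 ms
Beats per measure (2/4) = 2
One measure = 2 × 60000 / 177 = 120000 / 177 ms
4 measures = 4 × 120000 / 177 = 480000 / 177
= 2711.9 ms


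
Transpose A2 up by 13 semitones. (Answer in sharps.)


A2: chromatic position 9 in octave 2 → absolute = 2×12 + 9 = 33
Transpose up 13: 33 + 13 = 46
46 = 3×12 + 10 → A# in octave 3
Result = A#3


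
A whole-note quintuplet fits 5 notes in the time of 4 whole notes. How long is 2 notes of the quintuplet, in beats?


Working:
Quintuplet: 5 notes occupy the space of 4 whole notes
Space = 4 × 4 = 16 beats
Each quintuplet note = 16 / 5 = 16/5 beats
2 notes = 2 × 16/5 = 32/5
= 32/5 beats


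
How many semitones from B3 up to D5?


Step by step:
Absolute semitone position = octave×12 + chromatic position
B3: 3×12 + 11 = 47
D5: 5×12 + 2 = 62
Difference = 62 - 47 = 15
= 15 semitones


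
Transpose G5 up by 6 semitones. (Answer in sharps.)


Let's work it out.
G5: chromatic position 7 in octave 5 → absolute = 5×12 + 7 = 67
Transpose up 6: 67 + 6 = 73
73 = 6×12 + 1 → C# in octave 6
Result = C#6


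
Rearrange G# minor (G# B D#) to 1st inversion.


Solution.
Root position: G# B D#
1st inversion: move root up an octave
Bass note: B
Notes (bottom to top) = B D# G#


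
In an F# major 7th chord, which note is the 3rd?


Working:
Major 7th chord = root + major 3rd + perfect 5th + major 7th
Seventh chords stack in thirds, so the letter names are F-A-C-E
Root: F#
Major 3rd above F#: A#
Perfect 5th above F#: C#
Major 7th above F#: E#
The 3rd = A#


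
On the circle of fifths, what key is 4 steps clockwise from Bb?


Step by step:
Each clockwise step on the circle of fifths moves up a perfect 5th
From Bb: Bb → F → C → G → D
= D


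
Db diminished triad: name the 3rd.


Diminished triad = root + minor 3rd (3 semitones) + diminished 5th (6 semitones)
A triad on Db stacks thirds, so the chord tones use letter names D-F-A
Root: Db
Minor 3rd above Db: Fb
Diminished 5th above Db: Abb
The 3rd = Fb


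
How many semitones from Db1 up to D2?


Step by step:
Absolute semitone position = octave×12 + chromatic position
Db1: 1×12 + 1 = 13
D2: 2×12 + 2 = 26
Difference = 26 - 13 = 13
= 13 semitones


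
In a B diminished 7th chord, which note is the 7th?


Solution.
Diminished 7th chord = root + minor 3rd + diminished 5th + diminished 7th
Seventh chords stack in thirds, so the letter names are B-D-F-A
Root: B
Minor 3rd above B: D
Diminished 5th above B: F
Diminished 7th above B: Ab
The 7th = Ab


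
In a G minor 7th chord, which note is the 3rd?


Working:
Minor 7th chord = root + minor 3rd + perfect 5th + minor 7th
Seventh chords stack in thirds, so the letter names are G-B-D-F
Root: G
Minor 3rd above G: Bb
Perfect 5th above G: D
Minor 7th above G: F
The 3rd = Bb


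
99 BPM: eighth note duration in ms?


Let's work it out.
One quarter-note beat = 60000 / BPM = 60000 / 99 ms
Eighth note = 1/2 × quarter note
Duration = 1/2 × 60000 / 99 = 30000 / 99
= 303.0 ms


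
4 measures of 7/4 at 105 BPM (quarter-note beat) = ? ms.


Working:
Quarter-note beat duration = 60000 / 105 ms
Beats per measure (7/4) = 7
One measure = 7 × 60000 / 105 = 420000 / 105 ms
4 measures = 4 × 420000 / 105 = 1680000 / 105
= 16000.0 ms


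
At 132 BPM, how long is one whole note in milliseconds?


Step by step:
One quarter-note beat = 60000 / BPM = 60000 / 132 ms
Whole note = 4 × quarter note
Duration = 4 × 60000 / 132 = 240000 / 132
= 1818.2 ms


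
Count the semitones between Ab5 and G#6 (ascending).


Reasoning:
Absolute semitone position = octave×12 + chromatic position
Ab5: 5×12 + 8 = 68
G#6: 6×12 + 8 = 80
Difference = 80 - 68 = 12
= 12 semitones


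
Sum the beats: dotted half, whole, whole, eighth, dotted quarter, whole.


Working:
Beat values:
  dotted half = 3 beats
  whole = 4 beats
  whole = 4 beats
  eighth = 0.5 beats
  dotted quarter = 1.5 beats
  whole = 4 beats
Sum = 3 + 4 + 4 + 0.5 + 1.5 + 4
= 17 beats


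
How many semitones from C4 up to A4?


Absolute semitone position = octave×12 + chromatic position
C4: 4×12 + 0 = 48
A4: 4×12 + 9 = 57
Difference = 57 - 48 = 9
= 9 semitones


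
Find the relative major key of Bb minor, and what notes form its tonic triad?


Reasoning:
The relative major shares the key signature and is a minor 3rd above the minor tonic
A minor 3rd above Bb is Db
→ relative major of Bb minor is Db major
Tonic triad of Db major = root + major 3rd + perfect 5th = Db F Ab
= Db major; triad = Db F Ab


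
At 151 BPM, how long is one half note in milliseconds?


Working:
One quarter-note beat = 60000 / BPM = 60000 / 151 ms
Half note = 2 × quarter note
Duration = 2 × 60000 / 151 = 120000 / 151
= 794.7 ms


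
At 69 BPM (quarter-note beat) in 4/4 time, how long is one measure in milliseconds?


Step by step:
Quarter-note beat duration = 60000 / 69 ms
Beats per measure (4/4) = 4
One measure = 4 × 60000 / 69 = 240000 / 69 ms
= 3478.3 ms


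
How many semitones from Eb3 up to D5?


Let's work it out.
Absolute semitone position = octave×12 + chromatic position
Eb3: 3×12 + 3 = 39
D5: 5×12 + 2 = 62
Difference = 62 - 39 = 23
= 23 semitones


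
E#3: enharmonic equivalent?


Enharmonic notes sound the same pitch but are spelled with different letter names
E# and F name the same pitch class
= F3


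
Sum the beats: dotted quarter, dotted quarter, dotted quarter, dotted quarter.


Beat values:
  dotted quarter = 1.5 beats
  dotted quarter = 1.5 beats
  dotted quarter = 1.5 beats
  dotted quarter = 1.5 beats
Sum = 1.5 + 1.5 + 1.5 + 1.5
= 6 beats


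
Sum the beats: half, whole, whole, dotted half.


Solution.
Beat values:
  half = 2 beats
  whole = 4 beats
  whole = 4 beats
  dotted half = 3 beats
Sum = 2 + 4 + 4 + 3
= 13 beats


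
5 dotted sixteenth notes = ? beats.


Solution.
Base sixteenth note = 1/4 beats
Dot 1 adds half the previous value: +1/8
One dotted sixteenth = 1/4 + 1/8 = 3/8
5 of them = 5 × 3/8 = 15/8
= 15/8 beats


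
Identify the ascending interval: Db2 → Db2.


Letter names: D → D spans 1 letter name → a unison
Semitones: Db2 → Db2 = 0 half-steps
A unison of 0 semitones is a perfect unison
= perfect unison


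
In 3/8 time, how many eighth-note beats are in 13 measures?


Working:
Time signature 3/8: the bottom number 8 means the eighth note gets one count
The top number 3 means 3 eighth-note beats per measure
Total = 3 × 13 measures
= 39 eighth-note beats


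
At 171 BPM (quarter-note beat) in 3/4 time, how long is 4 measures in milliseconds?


Solution.
Quarter-note beat duration = 60000 / 171 ms
Beats per measure (3/4) = 3
One measure = 3 × 60000 / 171 = 180000 / 171 ms
4 measures = 4 × 180000 / 171 = 720000 / 171
= 4210.5 ms


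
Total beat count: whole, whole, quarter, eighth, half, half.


Reasoning:
Beat values:
  whole = 4 beats
  whole = 4 beats
  quarter = 1 beat
  eighth = 0.5 beats
  half = 2 beats
  half = 2 beats
Sum = 4 + 4 + 1 + 0.5 + 2 + 2
= 13.5 beats


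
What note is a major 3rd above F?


Let's work it out.
A 3rd spans 3 letter names, so from F we land on A
A major 3rd = 4 semitones above F
Spell A at that pitch: A
= A


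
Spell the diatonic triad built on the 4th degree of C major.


Solution.
C major scale: C D E F G A B
Diatonic triad on degree 4 stacks scale notes 4, 6, 1: F A C
F→A = 4 semitones; F→C = 7 semitones → major triad
= F A C (major)


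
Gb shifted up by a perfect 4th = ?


perfect 4th: 4 letter names, 5 semitones
Letter: G + 3 → C
Pitch: Gb + 5 semitones, spelled as a C → Cb
= Cb


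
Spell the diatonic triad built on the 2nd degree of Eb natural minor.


Step by step:
Eb natural minor scale: Eb F Gb Ab Bb Cb Db
Diatonic triad on degree 2 stacks scale notes 2, 4, 6: F Ab Cb
F→Ab = 3 semitones; F→Cb = 6 semitones → diminished triad
= F Ab Cb (diminished)


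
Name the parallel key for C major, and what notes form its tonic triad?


Parallel keys share the same tonic but differ in mode
C major → parallel is C minor
Tonic triad of C minor = C Eb G
= C minor; triad = C Eb G


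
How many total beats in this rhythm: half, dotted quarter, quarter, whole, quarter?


Beat values:
  half = 2 beats
  dotted quarter = 1.5 beats
  quarter = 1 beat
  whole = 4 beats
  quarter = 1 beat
Sum = 2 + 1.5 + 1 + 4 + 1
= 9.5 beats


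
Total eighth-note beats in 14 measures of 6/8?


Reasoning:
Time signature 6/8: the bottom number 8 means the eighth note gets one count
The top number 6 means 6 eighth-note beats per measure
Total = 6 × 14 measures
= 84 eighth-note beats


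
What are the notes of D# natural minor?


Let's work it out.
Natural minor scale pattern: W-H-W-W-H-W-W (2-1-2-2-1-2-2 semitones)
Starting from D#:
  D# + 2 semitones → E#
  E# + 1 semitone → F#
  F# + 2 semitones → G#
  G# + 2 semitones → A#
  A# + 1 semitone → B
  B + 2 semitones → C#
  C# + 2 semitones → D#
Scale = D# E# F# G# A# B C#


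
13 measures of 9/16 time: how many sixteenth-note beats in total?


Let's work it out.
Time signature 9/16: the bottom number 16 means the sixteenth note gets one count
The top number 9 means 9 sixteenth-note beats per measure
Total = 9 × 13 measures
= 117 sixteenth-note beats


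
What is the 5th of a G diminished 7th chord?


Working:
Diminished 7th chord = root + minor 3rd + diminished 5th + diminished 7th
Seventh chords stack in thirds, so the letter names are G-B-D-F
Root: G
Minor 3rd above G: Bb
Diminished 5th above G: Db
Diminished 7th above G: Fb
The 5th = Db


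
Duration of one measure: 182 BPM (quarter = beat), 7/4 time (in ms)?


Let's work it out.
Quarter-note beat duration = 60000 / 182 ms
Beats per measure (7/4) = 7
One measure = 7 × 60000 / 182 = 420000 / 182 ms
= 2307.7 ms


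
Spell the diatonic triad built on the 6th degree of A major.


Step by step:
A major scale: A B C# D E F# G#
Diatonic triad on degree 6 stacks scale notes 6, 1, 3: F# A C#
F#→A = 3 semitones; F#→C# = 7 semitones → minor triad
= F# A C# (minor)


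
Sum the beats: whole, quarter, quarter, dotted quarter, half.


Working:
Beat values:
  whole = 4 beats
  quarter = 1 beat
  quarter = 1 beat
  dotted quarter = 1.5 beats
  half = 2 beats
Sum = 4 + 1 + 1 + 1.5 + 2
= 9.5 beats


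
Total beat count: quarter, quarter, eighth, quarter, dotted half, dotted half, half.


Reasoning:
Beat values:
  quarter = 1 beat
  quarter = 1 beat
  eighth = 0.5 beats
  quarter = 1 beat
  dotted half = 3 beats
  dotted half = 3 beats
  half = 2 beats
Sum = 1 + 1 + 0.5 + 1 + 3 + 3 + 2
= 11.5 beats


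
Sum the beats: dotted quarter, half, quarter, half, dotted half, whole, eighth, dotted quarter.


Solution.
Beat values:
  dotted quarter = 1.5 beats
  half = 2 beats
  quarter = 1 beat
  half = 2 beats
  dotted half = 3 beats
  whole = 4 beats
  eighth = 0.5 beats
  dotted quarter = 1.5 beats
Sum = 1.5 + 2 + 1 + 2 + 3 + 4 + 0.5 + 1.5
= 15.5 beats


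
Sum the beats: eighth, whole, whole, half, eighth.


Solution.
Beat values:
  eighth = 0.5 beats
  whole = 4 beats
  whole = 4 beats
  half = 2 beats
  eighth = 0.5 beats
Sum = 0.5 + 4 + 4 + 2 + 0.5
= 11 beats


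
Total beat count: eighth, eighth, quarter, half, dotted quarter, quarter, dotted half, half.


Beat values:
  eighth = 0.5 beats
  eighth = 0.5 beats
  quarter = 1 beat
  half = 2 beats
  dotted quarter = 1.5 beats
  quarter = 1 beat
  dotted half = 3 beats
  half = 2 beats
Sum = 0.5 + 0.5 + 1 + 2 + 1.5 + 1 + 3 + 2
= 11.5 beats


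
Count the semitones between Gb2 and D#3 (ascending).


Absolute semitone position = octave×12 + chromatic position
Gb2: 2×12 + 6 = 30
D#3: 3×12 + 3 = 39
Difference = 39 - 30 = 9
= 9 semitones


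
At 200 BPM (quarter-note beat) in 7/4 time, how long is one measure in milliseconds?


Quarter-note beat duration = 60000 / 200 ms
Beats per measure (7/4) = 7
One measure = 7 × 60000 / 200 = 420000 / 200 ms
= 2100.0 ms


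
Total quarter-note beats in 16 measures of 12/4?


Time signature 12/4: the bottom number 4 means the quarter note gets one count
The top number 12 means 12 quarter-note beats per measure
Total = 12 × 16 measures
= 192 quarter-note beats


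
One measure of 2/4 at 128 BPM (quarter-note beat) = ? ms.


Reasoning:
Quarter-note beat duration = 60000 / 128 ms
Beats per measure (2/4) = 2
One measure = 2 × 60000 / 128 = 120000 / 128 ms
= 937.5 ms


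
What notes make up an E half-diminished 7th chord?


Half-diminished 7th chord = root + minor 3rd + diminished 5th + minor 7th
Seventh chords stack in thirds, so the letter names are E-G-B-D
Root: E
Minor 3rd above E: G
Diminished 5th above E: Bb
Minor 7th above E: D
Chord = E G Bb D


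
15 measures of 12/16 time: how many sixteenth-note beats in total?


Working:
Time signature 12/16: the bottom number 16 means the sixteenth note gets one count
The top number 12 means 12 sixteenth-note beats per measure
Total = 12 × 15 measures
= 180 sixteenth-note beats


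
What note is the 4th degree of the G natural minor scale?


Working:
Natural minor scale pattern: W-H-W-W-H-W-W (2-1-2-2-1-2-2 semitones)
Starting from G:
  G + 2 semitones → A
  A + 1 semitone → Bb
  Bb + 2 semitones → C
  C + 2 semitones → D
  D + 1 semitone → Eb
  Eb + 2 semitones → F
  F + 2 semitones → G
Scale: G A Bb C D Eb F
Degree 4 = C


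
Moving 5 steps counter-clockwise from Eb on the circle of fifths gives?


Solution.
Each counter-clockwise step moves down a perfect 5th (= up a perfect 4th)
From Eb: Eb → Ab → Db → F#/Gb → B → E
= E


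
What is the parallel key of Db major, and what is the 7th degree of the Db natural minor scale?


Let's work it out.
Parallel keys share the same tonic but differ in mode
Db major → parallel is Db minor
Db natural minor scale: Db Eb Fb Gb Ab Bbb Cb
= Db minor; 7th degree = Cb


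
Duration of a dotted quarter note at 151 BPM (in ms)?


Let's work it out.
One quarter-note beat = 60000 / BPM = 60000 / 151 ms
Dotted quarter note = 3/2 × quarter note
Duration = 3/2 × 60000 / 151 = 90000 / 151
= 596.0 ms


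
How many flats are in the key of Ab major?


Let's work it out.
Flat major keys: C(0), F(1), Bb(2), Eb(3), Ab(4), Db(5), Gb(6), Cb(7)
Ab major has 4 flats
Order of flats: Bb Eb Ab Db Gb Cb Fb → first 4: Bb, Eb, Ab, Db
= 4 flats


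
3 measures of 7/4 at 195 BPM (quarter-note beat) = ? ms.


Solution.
Quarter-note beat duration = 60000 / 195 ms
Beats per measure (7/4) = 7
One measure = 7 × 60000 / 195 = 420000 / 195 ms
3 measures = 3 × 420000 / 195 = 1260000 / 195
= 6461.5 ms


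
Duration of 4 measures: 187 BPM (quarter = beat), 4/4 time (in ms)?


Solution.
Quarter-note beat duration = 60000 / 187 ms
Beats per measure (4/4) = 4
One measure = 4 × 60000 / 187 = 240000 / 187 ms
4 measures = 4 × 240000 / 187 = 960000 / 187
= 5133.7 ms


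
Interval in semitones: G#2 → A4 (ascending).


Working:
Absolute semitone position = octave×12 + chromatic position
G#2: 2×12 + 8 = 32
A4: 4×12 + 9 = 57
Difference = 57 - 32 = 25
= 25 semitones


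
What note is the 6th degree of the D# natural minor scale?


Solution.
Natural minor scale pattern: W-H-W-W-H-W-W (2-1-2-2-1-2-2 semitones)
Starting from D#:
  D# + 2 semitones → E#
  E# + 1 semitone → F#
  F# + 2 semitones → G#
  G# + 2 semitones → A#
  A# + 1 semitone → B
  B + 2 semitones → C#
  C# + 2 semitones → D#
Scale: D# E# F# G# A# B C#
Degree 6 = B


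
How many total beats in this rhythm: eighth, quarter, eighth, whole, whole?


Beat values:
  eighth = 0.5 beats
  quarter = 1 beat
  eighth = 0.5 beats
  whole = 4 beats
  whole = 4 beats
Sum = 0.5 + 1 + 0.5 + 4 + 4
= 10 beats


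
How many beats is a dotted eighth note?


Solution.
Base eighth note = 1/2 beats
Dot 1 adds half the previous value: +1/4
One dotted eighth = 1/2 + 1/4 = 3/4
= 3/4 beats


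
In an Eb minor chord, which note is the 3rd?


Solution.
Minor triad = root + minor 3rd (3 semitones) + perfect 5th (7 semitones)
A triad on Eb stacks thirds, so the chord tones use letter names E-G-B
Root: Eb
Minor 3rd above Eb: Gb
Perfect 5th above Eb: Bb
The 3rd = Gb


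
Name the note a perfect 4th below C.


Reasoning:
A 4th spans 4 letter names, so from C we land on G
A perfect 4th = 5 semitones below C
Spell G at that pitch: G
= G


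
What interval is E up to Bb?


Letter names: E → B spans 5 letter names → a 5th
Semitones: E → Bb = 6 half-steps
A 5th of 6 semitones is a diminished 5th
= diminished 5th


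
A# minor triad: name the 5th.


Minor triad = root + minor 3rd (3 semitones) + perfect 5th (7 semitones)
A triad on A# stacks thirds, so the chord tones use letter names A-C-E
Root: A#
Minor 3rd above A#: C#
Perfect 5th above A#: E#
The 5th = E#


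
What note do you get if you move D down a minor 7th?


Solution.
minor 7th: 7 letter names, 10 semitones
Letter: D - 6 → E
Pitch: D - 10 semitones, spelled as an E → E
= E


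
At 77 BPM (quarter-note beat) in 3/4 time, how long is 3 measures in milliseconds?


Let's work it out.
Quarter-note beat duration = 60000 / 77 ms
Beats per measure (3/4) = 3
One measure = 3 × 60000 / 77 = 180000 / 77 ms
3 measures = 3 × 180000 / 77 = 540000 / 77
= 7013.0 ms


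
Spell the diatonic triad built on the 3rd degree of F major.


F major scale: F G A Bb C D E
Diatonic triad on degree 3 stacks scale notes 3, 5, 7: A C E
A→C = 3 semitones; A→E = 7 semitones → minor triad
= A C E (minor)


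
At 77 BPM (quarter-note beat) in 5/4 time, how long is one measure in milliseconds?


Quarter-note beat duration = 60000 / 77 ms
Beats per measure (5/4) = 5
One measure = 5 × 60000 / 77 = 300000 / 77 ms
= 3896.1 ms


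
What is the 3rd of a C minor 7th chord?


Working:
Minor 7th chord = root + minor 3rd + perfect 5th + minor 7th
Seventh chords stack in thirds, so the letter names are C-E-G-B
Root: C
Minor 3rd above C: Eb
Perfect 5th above C: G
Minor 7th above C: Bb
The 3rd = Eb


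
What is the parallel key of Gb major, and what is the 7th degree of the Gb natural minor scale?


Step by step:
Parallel keys share the same tonic but differ in mode
Gb major → parallel is Gb minor
Gb natural minor scale: Gb Ab Bbb Cb Db Ebb Fb
= Gb minor; 7th degree = Fb


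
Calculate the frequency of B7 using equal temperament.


Let's work it out.
f = 440 × 2^(n/12) where n = semitones from A4
B7: 38 semitones from A4
f = 440 × 2^(38/12)
f = 3951.07 Hz


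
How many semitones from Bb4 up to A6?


Reasoning:
Absolute semitone position = octave×12 + chromatic position
Bb4: 4×12 + 10 = 58
A6: 6×12 + 9 = 81
Difference = 81 - 58 = 23
= 23 semitones


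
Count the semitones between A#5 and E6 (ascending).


Absolute semitone position = octave×12 + chromatic position
A#5: 5×12 + 10 = 70
E6: 6×12 + 4 = 76
Difference = 76 - 70 = 6
= 6 semitones


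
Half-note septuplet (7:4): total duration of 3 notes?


Septuplet: 7 notes occupy the space of 4 half notes
Space = 4 × 2 = 8 beats
Each septuplet note = 8 / 7 = 8/7 beats
3 notes = 3 × 8/7 = 24/7
= 24/7 beats


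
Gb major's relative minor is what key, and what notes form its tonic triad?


Working:
The relative minor shares the major's key signature and starts on its 6th degree
6th degree = a major 6th above the tonic; a major 6th above Gb is Eb
→ relative minor of Gb major is Eb minor
Tonic triad of Eb minor = root + minor 3rd + perfect 5th = Eb Gb Bb
= Eb minor; triad = Eb Gb Bb


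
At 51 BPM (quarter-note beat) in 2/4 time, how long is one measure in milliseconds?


Solution.
Quarter-note beat duration = 60000 / 51 ms
Beats per measure (2/4) = 2
One measure = 2 × 60000 / 51 = 120000 / 51 ms
= 2352.9 ms


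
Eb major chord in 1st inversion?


Working:
Root position: Eb G Bb
1st inversion: move root up an octave
Bass note: G
Notes (bottom to top) = G Bb Eb


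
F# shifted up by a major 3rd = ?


Let's work it out.
major 3rd: 3 letter names, 4 semitones
Letter: F + 2 → A
Pitch: F# + 4 semitones, spelled as an A → A#
= A#


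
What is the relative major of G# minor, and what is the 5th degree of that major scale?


Step by step:
The relative major shares the key signature and is a minor 3rd above the minor tonic
A minor 3rd above G# is B
→ relative major of G# minor is B major
B major scale: B C# D# E F# G# A#
= B major; 5th degree = F#


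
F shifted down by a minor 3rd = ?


Working:
minor 3rd: 3 letter names, 3 semitones
Letter: F - 2 → D
Pitch: F - 3 semitones, spelled as a D → D
= D


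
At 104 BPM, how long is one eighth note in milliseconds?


Step by step:
One quarter-note beat = 60000 / BPM = 60000 / 104 ms
Eighth note = 1/2 × quarter note
Duration = 1/2 × 60000 / 104 = 30000 / 104
= 288.5 ms


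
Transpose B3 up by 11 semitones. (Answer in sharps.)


Step by step:
B3: chromatic position 11 in octave 3 → absolute = 3×12 + 11 = 47
Transpose up 11: 47 + 11 = 58
58 = 4×12 + 10 → A# in octave 4
Result = A#4


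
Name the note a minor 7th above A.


A 7th spans 7 letter names, so from A we land on G
A minor 7th = 10 semitones above A
Spell G at that pitch: G
= G


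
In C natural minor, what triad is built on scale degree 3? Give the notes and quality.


Working:
C natural minor scale: C D Eb F G Ab Bb
Diatonic triad on degree 3 stacks scale notes 3, 5, 7: Eb G Bb
Eb→G = 4 semitones; Eb→Bb = 7 semitones → major triad
= Eb G Bb (major)


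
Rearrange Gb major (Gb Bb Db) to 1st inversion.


Working:
Root position: Gb Bb Db
1st inversion: move root up an octave
Bass note: Bb
Notes (bottom to top) = Bb Db Gb


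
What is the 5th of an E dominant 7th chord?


Solution.
Dominant 7th chord = root + major 3rd + perfect 5th + minor 7th
Seventh chords stack in thirds, so the letter names are E-G-B-D
Root: E
Major 3rd above E: G#
Perfect 5th above E: B
Minor 7th above E: D
The 5th = B


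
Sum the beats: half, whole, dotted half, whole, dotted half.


Working:
Beat values:
  half = 2 beats
  whole = 4 beats
  dotted half = 3 beats
  whole = 4 beats
  dotted half = 3 beats
Sum = 2 + 4 + 3 + 4 + 3
= 16 beats


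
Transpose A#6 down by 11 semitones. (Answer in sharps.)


Solution.
A#6: chromatic position 10 in octave 6 → absolute = 6×12 + 10 = 82
Transpose down 11: 82 - 11 = 71
71 = 5×12 + 11 → B in octave 5
Result = B5


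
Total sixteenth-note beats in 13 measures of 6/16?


Time signature 6/16: the bottom number 16 means the sixteenth note gets one count
The top number 6 means 6 sixteenth-note beats per measure
Total = 6 × 13 measures
= 78 sixteenth-note beats


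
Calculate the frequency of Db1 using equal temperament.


f = 440 × 2^(n/12) where n = semitones from A4
Db1: -44 semitones from A4
f = 440 × 2^(-44/12)
f = 34.65 Hz


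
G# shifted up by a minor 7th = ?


Solution.
minor 7th: 7 letter names, 10 semitones
Letter: G + 6 → F
Pitch: G# + 10 semitones, spelled as an F → F#
= F#


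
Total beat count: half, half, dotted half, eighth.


Beat values:
  half = 2 beats
  half = 2 beats
  dotted half = 3 beats
  eighth = 0.5 beats
Sum = 2 + 2 + 3 + 0.5
= 7.5 beats


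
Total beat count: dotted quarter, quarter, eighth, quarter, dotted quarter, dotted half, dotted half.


Solution.
Beat values:
  dotted quarter = 1.5 beats
  quarter = 1 beat
  eighth = 0.5 beats
  quarter = 1 beat
  dotted quarter = 1.5 beats
  dotted half = 3 beats
  dotted half = 3 beats
Sum = 1.5 + 1 + 0.5 + 1 + 1.5 + 3 + 3
= 11.5 beats


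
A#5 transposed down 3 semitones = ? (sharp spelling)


Step by step:
A#5: chromatic position 10 in octave 5 → absolute = 5×12 + 10 = 70
Transpose down 3: 70 - 3 = 67
67 = 5×12 + 7 → G in octave 5
Result = G5


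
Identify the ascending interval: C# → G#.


Let's work it out.
Letter names: C → G spans 5 letter names → a 5th
Semitones: C# → G# = 7 half-steps
A 5th of 7 semitones is a perfect 5th
= perfect 5th


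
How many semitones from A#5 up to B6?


Reasoning:
Absolute semitone position = octave×12 + chromatic position
A#5: 5×12 + 10 = 70
B6: 6×12 + 11 = 83
Difference = 83 - 70 = 13
= 13 semitones


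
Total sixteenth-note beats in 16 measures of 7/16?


Step by step:
Time signature 7/16: the bottom number 16 means the sixteenth note gets one count
The top number 7 means 7 sixteenth-note beats per measure
Total = 7 × 16 measures
= 112 sixteenth-note beats


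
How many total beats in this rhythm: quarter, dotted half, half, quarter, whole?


Solution.
Beat values:
  quarter = 1 beat
  dotted half = 3 beats
  half = 2 beats
  quarter = 1 beat
  whole = 4 beats
Sum = 1 + 3 + 2 + 1 + 4
= 11 beats


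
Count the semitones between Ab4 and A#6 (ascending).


Working:
Absolute semitone position = octave×12 + chromatic position
Ab4: 4×12 + 8 = 56
A#6: 6×12 + 10 = 82
Difference = 82 - 56 = 26
= 26 semitones


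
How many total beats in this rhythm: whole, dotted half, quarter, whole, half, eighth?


Step by step:
Beat values:
  whole = 4 beats
  dotted half = 3 beats
  quarter = 1 beat
  whole = 4 beats
  half = 2 beats
  eighth = 0.5 beats
Sum = 4 + 3 + 1 + 4 + 2 + 0.5
= 14.5 beats


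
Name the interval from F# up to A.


Letter names: F → A spans 3 letter names → a 3rd
Semitones: F# → A = 3 half-steps
A 3rd of 3 semitones is a minor 3rd
= minor 3rd


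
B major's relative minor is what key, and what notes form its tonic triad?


Solution.
The relative minor shares the major's key signature and starts on its 6th degree
6th degree = a major 6th above the tonic; a major 6th above B is G#
→ relative minor of B major is G# minor
Tonic triad of G# minor = root + minor 3rd + perfect 5th = G# B D#
= G# minor; triad = G# B D#


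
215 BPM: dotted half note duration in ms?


One quarter-note beat = 60000 / BPM = 60000 / 215 ms
Dotted half note = 3 × quarter note
Duration = 3 × 60000 / 215 = 180000 / 215
= 837.2 ms


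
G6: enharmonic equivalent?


Working:
Enharmonic notes sound the same pitch but are spelled with different letter names
G and Abb name the same pitch class
= Abb6


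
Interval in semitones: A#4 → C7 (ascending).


Absolute semitone position = octave×12 + chromatic position
A#4: 4×12 + 10 = 58
C7: 7×12 + 0 = 84
Difference = 84 - 58 = 26
= 26 semitones


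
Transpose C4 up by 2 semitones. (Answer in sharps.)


Step by step:
C4: chromatic position 0 in octave 4 → absolute = 4×12 + 0 = 48
Transpose up 2: 48 + 2 = 50
50 = 4×12 + 2 → D in octave 4
Result = D4


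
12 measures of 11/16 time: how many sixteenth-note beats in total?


Step by step:
Time signature 11/16: the bottom number 16 means the sixteenth note gets one count
The top number 11 means 11 sixteenth-note beats per measure
Total = 11 × 12 measures
= 132 sixteenth-note beats


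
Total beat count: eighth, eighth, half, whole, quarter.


Step by step:
Beat values:
  eighth = 0.5 beats
  eighth = 0.5 beats
  half = 2 beats
  whole = 4 beats
  quarter = 1 beat
Sum = 0.5 + 0.5 + 2 + 4 + 1
= 8 beats


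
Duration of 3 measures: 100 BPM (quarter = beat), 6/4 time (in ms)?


Quarter-note beat duration = 60000 / 100 ms
Beats per measure (6/4) = 6
One measure = 6 × 60000 / 100 = 360000 / 100 ms
3 measures = 3 × 360000 / 100 = 1080000 / 100
= 10800.0 ms


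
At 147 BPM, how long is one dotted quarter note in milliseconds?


Step by step:
One quarter-note beat = 60000 / BPM = 60000 / 147 ms
Dotted quarter note = 3/2 × quarter note
Duration = 3/2 × 60000 / 147 = 90000 / 147
= 612.2 ms


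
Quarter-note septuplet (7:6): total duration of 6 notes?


Reasoning:
Septuplet: 7 notes occupy the space of 6 quarter notes
Space = 6 × 1 = 6 beats
Each septuplet note = 6 / 7 = 6/7 beats
6 notes = 6 × 6/7 = 36/7
= 36/7 beats


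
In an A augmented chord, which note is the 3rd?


Reasoning:
Augmented triad = root + major 3rd (4 semitones) + augmented 5th (8 semitones)
A triad on A stacks thirds, so the chord tones use letter names A-C-E
Root: A
Major 3rd above A: C#
Augmented 5th above A: E#
The 3rd = C#


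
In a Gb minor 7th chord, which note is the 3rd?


Reasoning:
Minor 7th chord = root + minor 3rd + perfect 5th + minor 7th
Seventh chords stack in thirds, so the letter names are G-B-D-F
Root: Gb
Minor 3rd above Gb: Bbb
Perfect 5th above Gb: Db
Minor 7th above Gb: Fb
The 3rd = Bbb


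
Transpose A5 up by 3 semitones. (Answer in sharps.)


A5: chromatic position 9 in octave 5 → absolute = 5×12 + 9 = 69
Transpose up 3: 69 + 3 = 72
72 = 6×12 + 0 → C in octave 6
Result = C6


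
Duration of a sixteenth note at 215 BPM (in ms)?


Working:
One quarter-note beat = 60000 / BPM = 60000 / 215 ms
Sixteenth note = 1/4 × quarter note
Duration = 1/4 × 60000 / 215 = 15000 / 215
= 69.8 ms


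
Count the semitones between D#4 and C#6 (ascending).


Reasoning:
Absolute semitone position = octave×12 + chromatic position
D#4: 4×12 + 3 = 51
C#6: 6×12 + 1 = 73
Difference = 73 - 51 = 22
= 22 semitones


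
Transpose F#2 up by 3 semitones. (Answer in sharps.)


Working:
F#2: chromatic position 6 in octave 2 → absolute = 2×12 + 6 = 30
Transpose up 3: 30 + 3 = 33
33 = 2×12 + 9 → A in octave 2
Result = A2


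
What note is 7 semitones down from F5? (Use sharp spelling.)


Let's work it out.
F5: chromatic position 5 in octave 5 → absolute = 5×12 + 5 = 65
Transpose down 7: 65 - 7 = 58
58 = 4×12 + 10 → A# in octave 4
Result = A#4


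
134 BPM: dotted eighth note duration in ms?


One quarter-note beat = 60000 / BPM = 60000 / 134 ms
Dotted eighth note = 3/4 × quarter note
Duration = 3/4 × 60000 / 134 = 45000 / 134
= 335.8 ms


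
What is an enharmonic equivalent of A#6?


Enharmonic notes sound the same pitch but are spelled with different letter names
A# and Bb name the same pitch class
= Bb6


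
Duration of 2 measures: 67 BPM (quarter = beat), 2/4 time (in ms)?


Solution.
Quarter-note beat duration = 60000 / 67 ms
Beats per measure (2/4) = 2
One measure = 2 × 60000 / 67 = 120000 / 67 ms
2 measures = 2 × 120000 / 67 = 240000 / 67
= 3582.1 ms


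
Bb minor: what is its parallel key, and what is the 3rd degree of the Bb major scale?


Parallel keys share the same tonic but differ in mode
Bb minor → parallel is Bb major
Bb major scale: Bb C D Eb F G A
= Bb major; 3rd degree = D


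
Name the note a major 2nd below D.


A 2nd spans 2 letter names, so from D we land on C
A major 2nd = 2 semitones below D
Spell C at that pitch: C
= C


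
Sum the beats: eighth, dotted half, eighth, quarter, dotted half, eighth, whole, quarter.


Beat values:
  eighth = 0.5 beats
  dotted half = 3 beats
  eighth = 0.5 beats
  quarter = 1 beat
  dotted half = 3 beats
  eighth = 0.5 beats
  whole = 4 beats
  quarter = 1 beat
Sum = 0.5 + 3 + 0.5 + 1 + 3 + 0.5 + 4 + 1
= 13.5 beats
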